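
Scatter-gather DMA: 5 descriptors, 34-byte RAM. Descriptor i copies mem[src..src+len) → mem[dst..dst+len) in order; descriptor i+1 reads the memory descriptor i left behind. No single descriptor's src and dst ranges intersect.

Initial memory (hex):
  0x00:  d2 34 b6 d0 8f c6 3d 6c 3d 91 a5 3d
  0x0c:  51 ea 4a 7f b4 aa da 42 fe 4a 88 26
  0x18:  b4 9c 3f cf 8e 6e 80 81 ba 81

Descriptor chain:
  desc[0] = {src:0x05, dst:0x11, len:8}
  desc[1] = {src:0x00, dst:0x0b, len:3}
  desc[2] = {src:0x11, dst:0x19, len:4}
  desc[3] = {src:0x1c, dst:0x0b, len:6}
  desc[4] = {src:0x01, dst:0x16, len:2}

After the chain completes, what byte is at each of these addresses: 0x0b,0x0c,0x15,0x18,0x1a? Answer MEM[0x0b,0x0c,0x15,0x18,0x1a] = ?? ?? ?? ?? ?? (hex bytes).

D0: mem[0x11..0x18] <- [c6 3d 6c 3d 91 a5 3d 51]
D1: mem[0x0b..0x0d] <- [d2 34 b6]
D2: mem[0x19..0x1c] <- [c6 3d 6c 3d]
D3: mem[0x0b..0x10] <- [3d 6e 80 81 ba 81]
D4: mem[0x16..0x17] <- [34 b6]
query mem[0x0b]=0x3d, mem[0x0c]=0x6e, mem[0x15]=0x91, mem[0x18]=0x51, mem[0x1a]=0x3d

MEM[0x0b,0x0c,0x15,0x18,0x1a] = 3d 6e 91 51 3d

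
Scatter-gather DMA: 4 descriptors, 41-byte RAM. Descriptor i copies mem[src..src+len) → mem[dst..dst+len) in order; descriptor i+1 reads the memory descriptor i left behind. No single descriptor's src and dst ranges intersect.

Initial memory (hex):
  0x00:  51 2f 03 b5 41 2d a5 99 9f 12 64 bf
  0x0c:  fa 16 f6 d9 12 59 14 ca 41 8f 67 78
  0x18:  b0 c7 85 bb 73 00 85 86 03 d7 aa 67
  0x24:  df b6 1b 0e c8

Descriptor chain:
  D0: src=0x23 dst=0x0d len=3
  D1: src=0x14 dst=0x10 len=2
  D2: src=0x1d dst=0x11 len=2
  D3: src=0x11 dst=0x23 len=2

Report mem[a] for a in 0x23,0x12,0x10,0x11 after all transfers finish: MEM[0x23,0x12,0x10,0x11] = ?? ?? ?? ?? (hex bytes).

#0 dst[0x0d+3] := {0x67,0xdf,0xb6}
#1 dst[0x10+2] := {0x41,0x8f}
#2 dst[0x11+2] := {0x00,0x85}
#3 dst[0x23+2] := {0x00,0x85}
query mem[0x23]=0x00, mem[0x12]=0x85, mem[0x10]=0x41, mem[0x11]=0x00

MEM[0x23,0x12,0x10,0x11] = 00 85 41 00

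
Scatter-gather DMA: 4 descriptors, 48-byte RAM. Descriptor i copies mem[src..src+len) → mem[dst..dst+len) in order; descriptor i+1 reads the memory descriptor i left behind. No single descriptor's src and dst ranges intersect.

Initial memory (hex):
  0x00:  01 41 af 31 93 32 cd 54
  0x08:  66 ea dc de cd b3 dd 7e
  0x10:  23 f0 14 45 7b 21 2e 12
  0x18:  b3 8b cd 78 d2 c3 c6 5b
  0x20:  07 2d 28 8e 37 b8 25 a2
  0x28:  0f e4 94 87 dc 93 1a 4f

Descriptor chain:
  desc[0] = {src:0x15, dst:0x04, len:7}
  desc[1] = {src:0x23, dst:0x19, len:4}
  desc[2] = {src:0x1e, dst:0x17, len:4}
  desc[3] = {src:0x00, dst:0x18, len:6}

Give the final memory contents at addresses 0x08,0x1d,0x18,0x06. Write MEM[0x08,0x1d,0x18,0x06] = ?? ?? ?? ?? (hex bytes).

  after D0: wrote 7B at 0x04 = 212e12b38bcd78
  after D1: wrote 4B at 0x19 = 8e37b825
  after D2: wrote 4B at 0x17 = c65b072d
  after D3: wrote 6B at 0x18 = 0141af31212e
query mem[0x08]=0x8b, mem[0x1d]=0x2e, mem[0x18]=0x01, mem[0x06]=0x12

MEM[0x08,0x1d,0x18,0x06] = 8b 2e 01 12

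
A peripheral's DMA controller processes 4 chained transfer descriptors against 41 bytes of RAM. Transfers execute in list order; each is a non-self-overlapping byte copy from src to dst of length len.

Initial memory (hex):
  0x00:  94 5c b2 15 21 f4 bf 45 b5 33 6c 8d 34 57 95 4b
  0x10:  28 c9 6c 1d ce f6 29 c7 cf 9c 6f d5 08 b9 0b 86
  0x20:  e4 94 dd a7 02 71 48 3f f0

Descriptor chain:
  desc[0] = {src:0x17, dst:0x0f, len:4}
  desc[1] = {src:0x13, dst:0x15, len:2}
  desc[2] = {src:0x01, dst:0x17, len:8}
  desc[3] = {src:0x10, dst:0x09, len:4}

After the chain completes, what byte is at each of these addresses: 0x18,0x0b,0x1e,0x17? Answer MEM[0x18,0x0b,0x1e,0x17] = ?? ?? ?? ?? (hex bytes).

MEM[0x18,0x0b,0x1e,0x17] = b2 6f b5 5c

D0: mem[0x0f..0x12] <- [c7 cf 9c 6f]
D1: mem[0x15..0x16] <- [1d ce]
D2: mem[0x17..0x1e] <- [5c b2 15 21 f4 bf 45 b5]
D3: mem[0x09..0x0c] <- [cf 9c 6f 1d]
query mem[0x18]=0xb2, mem[0x0b]=0x6f, mem[0x1e]=0xb5, mem[0x17]=0x5c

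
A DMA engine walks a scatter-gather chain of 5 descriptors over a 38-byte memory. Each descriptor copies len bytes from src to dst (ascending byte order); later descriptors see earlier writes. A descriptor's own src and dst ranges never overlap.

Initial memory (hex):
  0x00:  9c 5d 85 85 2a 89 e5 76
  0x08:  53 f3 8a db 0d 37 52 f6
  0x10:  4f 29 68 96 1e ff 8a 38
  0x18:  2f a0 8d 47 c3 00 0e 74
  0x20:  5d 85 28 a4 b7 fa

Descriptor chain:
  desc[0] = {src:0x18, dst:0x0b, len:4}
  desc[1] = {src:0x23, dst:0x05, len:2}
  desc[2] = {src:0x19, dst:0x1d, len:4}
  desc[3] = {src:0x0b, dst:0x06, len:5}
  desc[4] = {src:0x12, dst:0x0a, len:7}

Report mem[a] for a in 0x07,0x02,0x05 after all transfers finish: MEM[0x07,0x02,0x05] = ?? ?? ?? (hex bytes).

MEM[0x07,0x02,0x05] = a0 85 a4

D0: mem[0x0b..0x0e] <- [2f a0 8d 47]
D1: mem[0x05..0x06] <- [a4 b7]
D2: mem[0x1d..0x20] <- [a0 8d 47 c3]
D3: mem[0x06..0x0a] <- [2f a0 8d 47 f6]
D4: mem[0x0a..0x10] <- [68 96 1e ff 8a 38 2f]
query mem[0x07]=0xa0, mem[0x02]=0x85, mem[0x05]=0xa4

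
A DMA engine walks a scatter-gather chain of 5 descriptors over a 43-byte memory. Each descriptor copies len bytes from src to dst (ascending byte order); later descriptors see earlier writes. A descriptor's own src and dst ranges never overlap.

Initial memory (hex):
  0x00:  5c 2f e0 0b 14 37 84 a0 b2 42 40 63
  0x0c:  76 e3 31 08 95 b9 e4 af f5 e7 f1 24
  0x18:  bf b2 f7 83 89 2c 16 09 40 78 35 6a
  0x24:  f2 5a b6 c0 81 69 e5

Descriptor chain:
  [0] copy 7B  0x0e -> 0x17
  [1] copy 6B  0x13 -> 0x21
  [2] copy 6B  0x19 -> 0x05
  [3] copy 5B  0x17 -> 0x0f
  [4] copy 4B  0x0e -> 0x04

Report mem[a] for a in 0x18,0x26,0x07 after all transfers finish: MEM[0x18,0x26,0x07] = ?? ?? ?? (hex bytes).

MEM[0x18,0x26,0x07] = 08 08 95

[0] 0x0e->0x17 len=7 : 31 08 95 b9 e4 af f5
[1] 0x13->0x21 len=6 : af f5 e7 f1 31 08
[2] 0x19->0x05 len=6 : 95 b9 e4 af f5 16
[3] 0x17->0x0f len=5 : 31 08 95 b9 e4
[4] 0x0e->0x04 len=4 : 31 31 08 95
query mem[0x18]=0x08, mem[0x26]=0x08, mem[0x07]=0x95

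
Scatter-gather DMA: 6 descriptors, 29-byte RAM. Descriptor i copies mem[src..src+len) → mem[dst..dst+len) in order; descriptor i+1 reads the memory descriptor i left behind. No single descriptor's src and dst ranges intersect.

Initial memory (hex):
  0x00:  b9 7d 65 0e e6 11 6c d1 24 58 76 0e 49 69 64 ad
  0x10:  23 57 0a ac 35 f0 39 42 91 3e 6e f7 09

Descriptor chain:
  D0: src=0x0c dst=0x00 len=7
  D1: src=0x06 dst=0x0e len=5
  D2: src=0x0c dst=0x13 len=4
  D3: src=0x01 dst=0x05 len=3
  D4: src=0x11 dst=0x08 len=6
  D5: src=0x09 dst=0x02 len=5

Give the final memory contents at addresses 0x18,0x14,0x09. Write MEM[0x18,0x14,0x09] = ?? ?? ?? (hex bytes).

#0 dst[0x00+7] := {0x49,0x69,0x64,0xad,0x23,0x57,0x0a}
#1 dst[0x0e+5] := {0x0a,0xd1,0x24,0x58,0x76}
#2 dst[0x13+4] := {0x49,0x69,0x0a,0xd1}
#3 dst[0x05+3] := {0x69,0x64,0xad}
#4 dst[0x08+6] := {0x58,0x76,0x49,0x69,0x0a,0xd1}
#5 dst[0x02+5] := {0x76,0x49,0x69,0x0a,0xd1}
query mem[0x18]=0x91, mem[0x14]=0x69, mem[0x09]=0x76

MEM[0x18,0x14,0x09] = 91 69 76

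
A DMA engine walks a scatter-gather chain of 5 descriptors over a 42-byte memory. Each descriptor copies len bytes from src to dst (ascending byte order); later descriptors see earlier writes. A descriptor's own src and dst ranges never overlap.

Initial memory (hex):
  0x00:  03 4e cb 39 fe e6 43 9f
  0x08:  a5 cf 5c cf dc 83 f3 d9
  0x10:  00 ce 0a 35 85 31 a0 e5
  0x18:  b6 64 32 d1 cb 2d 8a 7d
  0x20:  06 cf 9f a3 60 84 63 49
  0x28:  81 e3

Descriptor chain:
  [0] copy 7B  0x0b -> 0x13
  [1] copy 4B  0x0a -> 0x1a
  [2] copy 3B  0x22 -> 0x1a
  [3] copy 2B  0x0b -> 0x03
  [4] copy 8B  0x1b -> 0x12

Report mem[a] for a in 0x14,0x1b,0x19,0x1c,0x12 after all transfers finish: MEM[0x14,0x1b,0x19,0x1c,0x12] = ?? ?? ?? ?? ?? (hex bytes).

[0] 0x0b->0x13 len=7 : cf dc 83 f3 d9 00 ce
[1] 0x0a->0x1a len=4 : 5c cf dc 83
[2] 0x22->0x1a len=3 : 9f a3 60
[3] 0x0b->0x03 len=2 : cf dc
[4] 0x1b->0x12 len=8 : a3 60 83 8a 7d 06 cf 9f
query mem[0x14]=0x83, mem[0x1b]=0xa3, mem[0x19]=0x9f, mem[0x1c]=0x60, mem[0x12]=0xa3

MEM[0x14,0x1b,0x19,0x1c,0x12] = 83 a3 9f 60 a3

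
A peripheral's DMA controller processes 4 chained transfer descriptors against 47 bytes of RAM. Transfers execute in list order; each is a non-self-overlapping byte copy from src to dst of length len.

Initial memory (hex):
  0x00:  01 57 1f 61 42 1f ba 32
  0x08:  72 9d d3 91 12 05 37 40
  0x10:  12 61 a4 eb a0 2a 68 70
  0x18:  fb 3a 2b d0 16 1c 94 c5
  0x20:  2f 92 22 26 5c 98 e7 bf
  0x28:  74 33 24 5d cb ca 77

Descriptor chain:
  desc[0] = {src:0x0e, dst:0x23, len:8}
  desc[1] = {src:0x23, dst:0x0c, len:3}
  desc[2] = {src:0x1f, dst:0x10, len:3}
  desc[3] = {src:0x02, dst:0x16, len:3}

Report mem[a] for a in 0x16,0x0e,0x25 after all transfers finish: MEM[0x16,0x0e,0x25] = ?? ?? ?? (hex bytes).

#0 dst[0x23+8] := {0x37,0x40,0x12,0x61,0xa4,0xeb,0xa0,0x2a}
#1 dst[0x0c+3] := {0x37,0x40,0x12}
#2 dst[0x10+3] := {0xc5,0x2f,0x92}
#3 dst[0x16+3] := {0x1f,0x61,0x42}
query mem[0x16]=0x1f, mem[0x0e]=0x12, mem[0x25]=0x12

MEM[0x16,0x0e,0x25] = 1f 12 12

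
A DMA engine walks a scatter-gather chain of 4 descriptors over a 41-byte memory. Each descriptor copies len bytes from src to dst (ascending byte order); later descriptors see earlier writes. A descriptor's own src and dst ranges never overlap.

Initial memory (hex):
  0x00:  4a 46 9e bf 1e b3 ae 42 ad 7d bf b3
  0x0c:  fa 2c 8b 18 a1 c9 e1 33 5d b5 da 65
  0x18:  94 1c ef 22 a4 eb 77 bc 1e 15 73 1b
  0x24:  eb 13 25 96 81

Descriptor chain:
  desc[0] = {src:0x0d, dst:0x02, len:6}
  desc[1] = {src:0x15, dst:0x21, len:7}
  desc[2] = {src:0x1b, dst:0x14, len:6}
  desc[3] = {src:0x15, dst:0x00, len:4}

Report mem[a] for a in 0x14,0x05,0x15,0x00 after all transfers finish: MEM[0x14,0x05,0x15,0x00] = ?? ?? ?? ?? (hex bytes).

MEM[0x14,0x05,0x15,0x00] = 22 a1 a4 a4

  after D0: wrote 6B at 0x02 = 2c8b18a1c9e1
  after D1: wrote 7B at 0x21 = b5da65941cef22
  after D2: wrote 6B at 0x14 = 22a4eb77bc1e
  after D3: wrote 4B at 0x00 = a4eb77bc
query mem[0x14]=0x22, mem[0x05]=0xa1, mem[0x15]=0xa4, mem[0x00]=0xa4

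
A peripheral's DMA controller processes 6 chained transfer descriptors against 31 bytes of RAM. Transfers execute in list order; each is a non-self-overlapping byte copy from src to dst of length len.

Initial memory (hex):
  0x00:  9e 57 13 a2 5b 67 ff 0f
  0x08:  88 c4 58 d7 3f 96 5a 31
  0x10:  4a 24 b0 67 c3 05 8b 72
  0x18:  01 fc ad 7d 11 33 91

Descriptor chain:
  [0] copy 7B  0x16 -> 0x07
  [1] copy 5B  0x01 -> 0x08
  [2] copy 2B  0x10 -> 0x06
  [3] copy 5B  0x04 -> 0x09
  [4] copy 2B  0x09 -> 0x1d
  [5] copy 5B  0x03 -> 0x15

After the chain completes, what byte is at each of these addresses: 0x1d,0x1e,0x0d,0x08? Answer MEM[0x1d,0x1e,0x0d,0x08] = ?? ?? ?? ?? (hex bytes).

  after D0: wrote 7B at 0x07 = 8b7201fcad7d11
  after D1: wrote 5B at 0x08 = 5713a25b67
  after D2: wrote 2B at 0x06 = 4a24
  after D3: wrote 5B at 0x09 = 5b674a2457
  after D4: wrote 2B at 0x1d = 5b67
  after D5: wrote 5B at 0x15 = a25b674a24
query mem[0x1d]=0x5b, mem[0x1e]=0x67, mem[0x0d]=0x57, mem[0x08]=0x57

MEM[0x1d,0x1e,0x0d,0x08] = 5b 67 57 57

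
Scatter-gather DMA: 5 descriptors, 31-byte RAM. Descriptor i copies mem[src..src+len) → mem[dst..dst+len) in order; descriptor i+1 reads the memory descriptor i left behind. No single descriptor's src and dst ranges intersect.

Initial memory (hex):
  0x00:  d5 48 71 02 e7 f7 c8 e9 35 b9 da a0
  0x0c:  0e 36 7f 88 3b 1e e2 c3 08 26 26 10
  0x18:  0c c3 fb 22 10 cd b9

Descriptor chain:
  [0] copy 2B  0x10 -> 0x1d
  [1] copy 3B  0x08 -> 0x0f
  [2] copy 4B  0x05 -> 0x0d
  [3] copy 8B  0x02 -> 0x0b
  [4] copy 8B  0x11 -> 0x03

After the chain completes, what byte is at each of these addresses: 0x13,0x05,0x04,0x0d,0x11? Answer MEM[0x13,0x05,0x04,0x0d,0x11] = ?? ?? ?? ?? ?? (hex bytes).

#0 dst[0x1d+2] := {0x3b,0x1e}
#1 dst[0x0f+3] := {0x35,0xb9,0xda}
#2 dst[0x0d+4] := {0xf7,0xc8,0xe9,0x35}
#3 dst[0x0b+8] := {0x71,0x02,0xe7,0xf7,0xc8,0xe9,0x35,0xb9}
#4 dst[0x03+8] := {0x35,0xb9,0xc3,0x08,0x26,0x26,0x10,0x0c}
query mem[0x13]=0xc3, mem[0x05]=0xc3, mem[0x04]=0xb9, mem[0x0d]=0xe7, mem[0x11]=0x35

MEM[0x13,0x05,0x04,0x0d,0x11] = c3 c3 b9 e7 35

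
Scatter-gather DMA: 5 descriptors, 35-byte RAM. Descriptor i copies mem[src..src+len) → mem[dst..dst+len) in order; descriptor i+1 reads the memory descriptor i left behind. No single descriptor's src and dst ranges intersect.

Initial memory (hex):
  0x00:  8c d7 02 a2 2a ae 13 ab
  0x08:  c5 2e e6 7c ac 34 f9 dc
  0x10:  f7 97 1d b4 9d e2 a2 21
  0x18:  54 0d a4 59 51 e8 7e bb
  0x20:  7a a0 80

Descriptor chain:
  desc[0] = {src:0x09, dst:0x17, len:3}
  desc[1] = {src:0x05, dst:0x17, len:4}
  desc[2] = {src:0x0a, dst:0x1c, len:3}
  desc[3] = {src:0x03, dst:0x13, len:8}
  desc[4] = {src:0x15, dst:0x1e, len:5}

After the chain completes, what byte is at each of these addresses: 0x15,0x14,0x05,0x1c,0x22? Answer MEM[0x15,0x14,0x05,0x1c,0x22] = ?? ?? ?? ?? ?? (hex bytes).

MEM[0x15,0x14,0x05,0x1c,0x22] = ae 2a ae e6 2e

  after D0: wrote 3B at 0x17 = 2ee67c
  after D1: wrote 4B at 0x17 = ae13abc5
  after D2: wrote 3B at 0x1c = e67cac
  after D3: wrote 8B at 0x13 = a22aae13abc52ee6
  after D4: wrote 5B at 0x1e = ae13abc52e
query mem[0x15]=0xae, mem[0x14]=0x2a, mem[0x05]=0xae, mem[0x1c]=0xe6, mem[0x22]=0x2e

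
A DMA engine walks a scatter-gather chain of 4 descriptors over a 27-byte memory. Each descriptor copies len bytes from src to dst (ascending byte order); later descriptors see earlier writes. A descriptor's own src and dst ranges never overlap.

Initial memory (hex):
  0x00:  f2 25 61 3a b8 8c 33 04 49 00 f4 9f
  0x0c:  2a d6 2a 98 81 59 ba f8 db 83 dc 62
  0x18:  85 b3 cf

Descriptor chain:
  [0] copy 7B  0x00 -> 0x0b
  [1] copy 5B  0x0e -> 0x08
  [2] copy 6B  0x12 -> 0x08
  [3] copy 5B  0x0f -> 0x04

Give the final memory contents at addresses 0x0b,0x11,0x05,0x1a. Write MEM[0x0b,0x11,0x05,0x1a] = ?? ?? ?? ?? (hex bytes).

[0] 0x00->0x0b len=7 : f2 25 61 3a b8 8c 33
[1] 0x0e->0x08 len=5 : 3a b8 8c 33 ba
[2] 0x12->0x08 len=6 : ba f8 db 83 dc 62
[3] 0x0f->0x04 len=5 : b8 8c 33 ba f8
query mem[0x0b]=0x83, mem[0x11]=0x33, mem[0x05]=0x8c, mem[0x1a]=0xcf

MEM[0x0b,0x11,0x05,0x1a] = 83 33 8c cf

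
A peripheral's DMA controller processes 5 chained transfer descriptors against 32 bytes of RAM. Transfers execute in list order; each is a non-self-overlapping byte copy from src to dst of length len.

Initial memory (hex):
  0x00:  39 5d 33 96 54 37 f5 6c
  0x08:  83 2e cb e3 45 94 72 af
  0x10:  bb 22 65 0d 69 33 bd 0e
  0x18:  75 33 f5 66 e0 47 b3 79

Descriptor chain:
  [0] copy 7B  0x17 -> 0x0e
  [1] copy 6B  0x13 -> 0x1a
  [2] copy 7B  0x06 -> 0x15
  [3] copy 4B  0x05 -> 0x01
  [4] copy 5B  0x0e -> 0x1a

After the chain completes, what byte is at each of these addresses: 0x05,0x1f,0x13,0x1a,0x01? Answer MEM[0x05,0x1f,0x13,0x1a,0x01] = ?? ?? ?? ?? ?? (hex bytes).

D0: mem[0x0e..0x14] <- [0e 75 33 f5 66 e0 47]
D1: mem[0x1a..0x1f] <- [e0 47 33 bd 0e 75]
D2: mem[0x15..0x1b] <- [f5 6c 83 2e cb e3 45]
D3: mem[0x01..0x04] <- [37 f5 6c 83]
D4: mem[0x1a..0x1e] <- [0e 75 33 f5 66]
query mem[0x05]=0x37, mem[0x1f]=0x75, mem[0x13]=0xe0, mem[0x1a]=0x0e, mem[0x01]=0x37

MEM[0x05,0x1f,0x13,0x1a,0x01] = 37 75 e0 0e 37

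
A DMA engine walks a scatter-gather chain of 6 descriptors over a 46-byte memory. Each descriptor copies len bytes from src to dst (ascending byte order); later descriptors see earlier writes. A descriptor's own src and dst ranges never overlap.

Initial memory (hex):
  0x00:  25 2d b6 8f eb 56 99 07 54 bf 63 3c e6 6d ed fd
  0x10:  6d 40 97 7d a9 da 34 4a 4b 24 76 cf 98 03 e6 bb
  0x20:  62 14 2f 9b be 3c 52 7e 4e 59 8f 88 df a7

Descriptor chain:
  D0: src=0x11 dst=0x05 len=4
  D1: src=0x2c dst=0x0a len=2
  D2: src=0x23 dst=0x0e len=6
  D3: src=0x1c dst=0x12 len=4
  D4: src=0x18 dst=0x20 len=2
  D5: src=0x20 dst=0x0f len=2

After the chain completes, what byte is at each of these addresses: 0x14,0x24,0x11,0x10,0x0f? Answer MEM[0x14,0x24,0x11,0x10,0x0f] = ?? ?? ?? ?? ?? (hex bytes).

#0 dst[0x05+4] := {0x40,0x97,0x7d,0xa9}
#1 dst[0x0a+2] := {0xdf,0xa7}
#2 dst[0x0e+6] := {0x9b,0xbe,0x3c,0x52,0x7e,0x4e}
#3 dst[0x12+4] := {0x98,0x03,0xe6,0xbb}
#4 dst[0x20+2] := {0x4b,0x24}
#5 dst[0x0f+2] := {0x4b,0x24}
query mem[0x14]=0xe6, mem[0x24]=0xbe, mem[0x11]=0x52, mem[0x10]=0x24, mem[0x0f]=0x4b

MEM[0x14,0x24,0x11,0x10,0x0f] = e6 be 52 24 4b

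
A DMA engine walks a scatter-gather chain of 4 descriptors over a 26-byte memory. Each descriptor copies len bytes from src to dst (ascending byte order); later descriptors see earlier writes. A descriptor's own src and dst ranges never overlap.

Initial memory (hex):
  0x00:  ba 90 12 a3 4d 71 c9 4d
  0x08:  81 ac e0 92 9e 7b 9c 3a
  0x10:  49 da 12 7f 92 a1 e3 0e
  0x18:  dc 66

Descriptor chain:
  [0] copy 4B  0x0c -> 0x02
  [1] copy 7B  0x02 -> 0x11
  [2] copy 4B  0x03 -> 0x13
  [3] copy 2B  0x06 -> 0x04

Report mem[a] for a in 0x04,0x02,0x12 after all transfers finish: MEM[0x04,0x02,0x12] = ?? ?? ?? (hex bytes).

  after D0: wrote 4B at 0x02 = 9e7b9c3a
  after D1: wrote 7B at 0x11 = 9e7b9c3ac94d81
  after D2: wrote 4B at 0x13 = 7b9c3ac9
  after D3: wrote 2B at 0x04 = c94d
query mem[0x04]=0xc9, mem[0x02]=0x9e, mem[0x12]=0x7b

MEM[0x04,0x02,0x12] = c9 9e 7b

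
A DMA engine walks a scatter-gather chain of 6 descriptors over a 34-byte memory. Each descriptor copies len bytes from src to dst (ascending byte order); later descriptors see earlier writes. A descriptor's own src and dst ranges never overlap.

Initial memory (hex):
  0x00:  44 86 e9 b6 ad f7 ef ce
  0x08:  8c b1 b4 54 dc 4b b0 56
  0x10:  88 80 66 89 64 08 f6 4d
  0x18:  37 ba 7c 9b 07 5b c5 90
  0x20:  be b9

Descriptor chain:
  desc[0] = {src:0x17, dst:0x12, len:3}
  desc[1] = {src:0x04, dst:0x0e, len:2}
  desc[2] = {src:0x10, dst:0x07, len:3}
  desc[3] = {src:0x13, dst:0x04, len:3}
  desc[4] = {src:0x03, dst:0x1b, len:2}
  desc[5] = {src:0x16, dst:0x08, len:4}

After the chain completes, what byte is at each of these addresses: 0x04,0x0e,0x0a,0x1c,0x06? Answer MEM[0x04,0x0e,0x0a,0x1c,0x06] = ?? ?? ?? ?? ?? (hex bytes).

#0 dst[0x12+3] := {0x4d,0x37,0xba}
#1 dst[0x0e+2] := {0xad,0xf7}
#2 dst[0x07+3] := {0x88,0x80,0x4d}
#3 dst[0x04+3] := {0x37,0xba,0x08}
#4 dst[0x1b+2] := {0xb6,0x37}
#5 dst[0x08+4] := {0xf6,0x4d,0x37,0xba}
query mem[0x04]=0x37, mem[0x0e]=0xad, mem[0x0a]=0x37, mem[0x1c]=0x37, mem[0x06]=0x08

MEM[0x04,0x0e,0x0a,0x1c,0x06] = 37 ad 37 37 08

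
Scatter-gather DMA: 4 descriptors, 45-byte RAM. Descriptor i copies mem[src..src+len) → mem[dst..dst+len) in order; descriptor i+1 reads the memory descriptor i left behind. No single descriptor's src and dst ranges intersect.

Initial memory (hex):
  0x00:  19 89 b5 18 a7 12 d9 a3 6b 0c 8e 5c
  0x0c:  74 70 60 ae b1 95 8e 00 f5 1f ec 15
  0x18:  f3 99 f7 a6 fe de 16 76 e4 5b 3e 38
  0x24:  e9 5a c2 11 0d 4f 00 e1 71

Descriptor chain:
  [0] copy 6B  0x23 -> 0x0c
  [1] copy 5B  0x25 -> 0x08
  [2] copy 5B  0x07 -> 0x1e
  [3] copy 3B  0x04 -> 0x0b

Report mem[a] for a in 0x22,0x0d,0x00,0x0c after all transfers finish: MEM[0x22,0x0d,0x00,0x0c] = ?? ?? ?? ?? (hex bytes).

MEM[0x22,0x0d,0x00,0x0c] = 0d d9 19 12

D0: mem[0x0c..0x11] <- [38 e9 5a c2 11 0d]
D1: mem[0x08..0x0c] <- [5a c2 11 0d 4f]
D2: mem[0x1e..0x22] <- [a3 5a c2 11 0d]
D3: mem[0x0b..0x0d] <- [a7 12 d9]
query mem[0x22]=0x0d, mem[0x0d]=0xd9, mem[0x00]=0x19, mem[0x0c]=0x12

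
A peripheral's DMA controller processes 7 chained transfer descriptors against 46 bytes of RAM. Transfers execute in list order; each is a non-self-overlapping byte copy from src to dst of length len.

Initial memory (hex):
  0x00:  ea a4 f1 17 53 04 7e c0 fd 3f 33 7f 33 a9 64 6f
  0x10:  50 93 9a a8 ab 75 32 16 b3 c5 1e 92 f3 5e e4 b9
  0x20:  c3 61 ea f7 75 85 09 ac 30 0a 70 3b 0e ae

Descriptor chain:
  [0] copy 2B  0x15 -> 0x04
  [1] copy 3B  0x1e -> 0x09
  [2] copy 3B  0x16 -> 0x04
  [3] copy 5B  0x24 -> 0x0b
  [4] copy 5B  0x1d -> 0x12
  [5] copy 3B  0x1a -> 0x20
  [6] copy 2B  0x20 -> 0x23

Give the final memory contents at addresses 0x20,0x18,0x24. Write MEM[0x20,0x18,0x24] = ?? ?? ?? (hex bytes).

MEM[0x20,0x18,0x24] = 1e b3 92

#0 dst[0x04+2] := {0x75,0x32}
#1 dst[0x09+3] := {0xe4,0xb9,0xc3}
#2 dst[0x04+3] := {0x32,0x16,0xb3}
#3 dst[0x0b+5] := {0x75,0x85,0x09,0xac,0x30}
#4 dst[0x12+5] := {0x5e,0xe4,0xb9,0xc3,0x61}
#5 dst[0x20+3] := {0x1e,0x92,0xf3}
#6 dst[0x23+2] := {0x1e,0x92}
query mem[0x20]=0x1e, mem[0x18]=0xb3, mem[0x24]=0x92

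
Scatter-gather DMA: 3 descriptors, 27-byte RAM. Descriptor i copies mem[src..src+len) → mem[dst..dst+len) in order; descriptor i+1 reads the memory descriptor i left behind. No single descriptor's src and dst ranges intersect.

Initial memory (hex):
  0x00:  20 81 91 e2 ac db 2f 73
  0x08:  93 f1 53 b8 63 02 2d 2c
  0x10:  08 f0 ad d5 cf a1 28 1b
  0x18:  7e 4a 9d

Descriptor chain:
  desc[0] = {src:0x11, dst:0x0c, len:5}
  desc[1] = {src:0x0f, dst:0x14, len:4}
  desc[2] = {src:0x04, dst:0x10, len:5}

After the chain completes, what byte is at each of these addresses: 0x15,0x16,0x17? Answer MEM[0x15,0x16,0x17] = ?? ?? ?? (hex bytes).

D0: mem[0x0c..0x10] <- [f0 ad d5 cf a1]
D1: mem[0x14..0x17] <- [cf a1 f0 ad]
D2: mem[0x10..0x14] <- [ac db 2f 73 93]
query mem[0x15]=0xa1, mem[0x16]=0xf0, mem[0x17]=0xad

MEM[0x15,0x16,0x17] = a1 f0 ad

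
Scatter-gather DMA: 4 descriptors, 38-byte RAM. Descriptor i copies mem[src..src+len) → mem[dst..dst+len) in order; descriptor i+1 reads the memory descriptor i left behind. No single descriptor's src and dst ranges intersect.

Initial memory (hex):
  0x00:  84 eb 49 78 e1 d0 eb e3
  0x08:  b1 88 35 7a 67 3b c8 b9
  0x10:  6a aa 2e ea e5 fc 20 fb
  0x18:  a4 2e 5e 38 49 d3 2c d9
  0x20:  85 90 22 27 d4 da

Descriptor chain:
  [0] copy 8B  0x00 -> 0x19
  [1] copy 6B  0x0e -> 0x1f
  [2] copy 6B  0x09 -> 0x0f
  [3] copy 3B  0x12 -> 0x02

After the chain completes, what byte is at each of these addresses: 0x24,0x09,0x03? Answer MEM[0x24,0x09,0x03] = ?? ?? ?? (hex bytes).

#0 dst[0x19+8] := {0x84,0xeb,0x49,0x78,0xe1,0xd0,0xeb,0xe3}
#1 dst[0x1f+6] := {0xc8,0xb9,0x6a,0xaa,0x2e,0xea}
#2 dst[0x0f+6] := {0x88,0x35,0x7a,0x67,0x3b,0xc8}
#3 dst[0x02+3] := {0x67,0x3b,0xc8}
query mem[0x24]=0xea, mem[0x09]=0x88, mem[0x03]=0x3b

MEM[0x24,0x09,0x03] = ea 88 3b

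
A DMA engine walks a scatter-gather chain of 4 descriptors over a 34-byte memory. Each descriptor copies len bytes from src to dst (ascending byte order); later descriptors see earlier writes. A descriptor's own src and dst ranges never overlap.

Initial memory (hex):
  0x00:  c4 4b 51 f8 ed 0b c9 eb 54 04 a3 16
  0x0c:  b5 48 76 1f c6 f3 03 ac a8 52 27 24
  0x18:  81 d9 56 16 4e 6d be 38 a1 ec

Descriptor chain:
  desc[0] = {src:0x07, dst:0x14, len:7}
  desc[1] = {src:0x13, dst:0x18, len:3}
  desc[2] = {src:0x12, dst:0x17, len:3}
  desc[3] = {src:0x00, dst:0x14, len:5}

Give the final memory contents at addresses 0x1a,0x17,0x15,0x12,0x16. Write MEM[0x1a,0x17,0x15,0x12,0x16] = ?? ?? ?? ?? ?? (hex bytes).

MEM[0x1a,0x17,0x15,0x12,0x16] = 54 f8 4b 03 51

[0] 0x07->0x14 len=7 : eb 54 04 a3 16 b5 48
[1] 0x13->0x18 len=3 : ac eb 54
[2] 0x12->0x17 len=3 : 03 ac eb
[3] 0x00->0x14 len=5 : c4 4b 51 f8 ed
query mem[0x1a]=0x54, mem[0x17]=0xf8, mem[0x15]=0x4b, mem[0x12]=0x03, mem[0x16]=0x51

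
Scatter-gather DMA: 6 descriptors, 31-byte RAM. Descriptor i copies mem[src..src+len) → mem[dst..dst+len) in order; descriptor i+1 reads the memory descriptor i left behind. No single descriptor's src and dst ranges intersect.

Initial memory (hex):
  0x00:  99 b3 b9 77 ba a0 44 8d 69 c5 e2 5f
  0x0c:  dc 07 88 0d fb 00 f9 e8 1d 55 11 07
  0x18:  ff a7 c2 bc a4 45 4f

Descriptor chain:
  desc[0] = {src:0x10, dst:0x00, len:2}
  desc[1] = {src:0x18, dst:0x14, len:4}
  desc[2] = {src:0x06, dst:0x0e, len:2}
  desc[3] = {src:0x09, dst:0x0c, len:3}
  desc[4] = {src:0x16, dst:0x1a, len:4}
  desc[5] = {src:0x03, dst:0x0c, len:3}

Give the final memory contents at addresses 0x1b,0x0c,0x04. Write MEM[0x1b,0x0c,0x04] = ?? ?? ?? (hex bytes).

D0: mem[0x00..0x01] <- [fb 00]
D1: mem[0x14..0x17] <- [ff a7 c2 bc]
D2: mem[0x0e..0x0f] <- [44 8d]
D3: mem[0x0c..0x0e] <- [c5 e2 5f]
D4: mem[0x1a..0x1d] <- [c2 bc ff a7]
D5: mem[0x0c..0x0e] <- [77 ba a0]
query mem[0x1b]=0xbc, mem[0x0c]=0x77, mem[0x04]=0xba

MEM[0x1b,0x0c,0x04] = bc 77 ba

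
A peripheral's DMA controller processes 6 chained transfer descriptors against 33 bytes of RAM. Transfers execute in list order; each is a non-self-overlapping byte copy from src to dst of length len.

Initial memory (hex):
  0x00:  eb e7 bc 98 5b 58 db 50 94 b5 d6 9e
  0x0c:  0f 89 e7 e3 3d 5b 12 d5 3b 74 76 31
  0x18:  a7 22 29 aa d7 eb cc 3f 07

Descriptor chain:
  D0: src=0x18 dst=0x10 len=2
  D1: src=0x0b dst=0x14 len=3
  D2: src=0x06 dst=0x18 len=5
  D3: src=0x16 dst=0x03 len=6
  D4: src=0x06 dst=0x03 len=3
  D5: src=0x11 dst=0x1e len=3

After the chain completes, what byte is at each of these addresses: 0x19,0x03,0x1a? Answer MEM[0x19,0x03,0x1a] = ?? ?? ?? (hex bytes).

MEM[0x19,0x03,0x1a] = 50 50 94

  after D0: wrote 2B at 0x10 = a722
  after D1: wrote 3B at 0x14 = 9e0f89
  after D2: wrote 5B at 0x18 = db5094b5d6
  after D3: wrote 6B at 0x03 = 8931db5094b5
  after D4: wrote 3B at 0x03 = 5094b5
  after D5: wrote 3B at 0x1e = 2212d5
query mem[0x19]=0x50, mem[0x03]=0x50, mem[0x1a]=0x94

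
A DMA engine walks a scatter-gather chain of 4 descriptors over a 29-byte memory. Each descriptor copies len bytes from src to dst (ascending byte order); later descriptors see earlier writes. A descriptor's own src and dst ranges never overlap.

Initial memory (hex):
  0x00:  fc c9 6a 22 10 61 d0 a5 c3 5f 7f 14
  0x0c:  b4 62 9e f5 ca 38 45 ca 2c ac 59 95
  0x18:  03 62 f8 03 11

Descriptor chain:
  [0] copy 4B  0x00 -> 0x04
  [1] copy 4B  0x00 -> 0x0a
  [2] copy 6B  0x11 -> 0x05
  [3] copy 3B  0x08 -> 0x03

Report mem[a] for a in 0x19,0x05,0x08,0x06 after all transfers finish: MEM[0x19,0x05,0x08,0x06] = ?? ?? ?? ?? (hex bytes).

MEM[0x19,0x05,0x08,0x06] = 62 59 2c 45

#0 dst[0x04+4] := {0xfc,0xc9,0x6a,0x22}
#1 dst[0x0a+4] := {0xfc,0xc9,0x6a,0x22}
#2 dst[0x05+6] := {0x38,0x45,0xca,0x2c,0xac,0x59}
#3 dst[0x03+3] := {0x2c,0xac,0x59}
query mem[0x19]=0x62, mem[0x05]=0x59, mem[0x08]=0x2c, mem[0x06]=0x45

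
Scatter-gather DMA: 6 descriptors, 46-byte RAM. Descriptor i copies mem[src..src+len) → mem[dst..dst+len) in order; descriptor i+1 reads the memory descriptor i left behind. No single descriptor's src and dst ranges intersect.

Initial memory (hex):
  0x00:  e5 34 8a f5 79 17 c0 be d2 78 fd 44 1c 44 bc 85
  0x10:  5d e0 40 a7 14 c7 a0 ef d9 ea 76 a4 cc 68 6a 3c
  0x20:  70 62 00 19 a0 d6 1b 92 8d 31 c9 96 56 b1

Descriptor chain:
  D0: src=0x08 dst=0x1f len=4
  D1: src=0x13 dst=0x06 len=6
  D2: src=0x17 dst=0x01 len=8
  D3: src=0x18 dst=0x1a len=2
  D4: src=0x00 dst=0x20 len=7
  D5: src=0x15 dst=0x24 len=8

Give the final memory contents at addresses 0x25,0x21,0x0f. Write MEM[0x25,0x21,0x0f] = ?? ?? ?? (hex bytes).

D0: mem[0x1f..0x22] <- [d2 78 fd 44]
D1: mem[0x06..0x0b] <- [a7 14 c7 a0 ef d9]
D2: mem[0x01..0x08] <- [ef d9 ea 76 a4 cc 68 6a]
D3: mem[0x1a..0x1b] <- [d9 ea]
D4: mem[0x20..0x26] <- [e5 ef d9 ea 76 a4 cc]
D5: mem[0x24..0x2b] <- [c7 a0 ef d9 ea d9 ea cc]
query mem[0x25]=0xa0, mem[0x21]=0xef, mem[0x0f]=0x85

MEM[0x25,0x21,0x0f] = a0 ef 85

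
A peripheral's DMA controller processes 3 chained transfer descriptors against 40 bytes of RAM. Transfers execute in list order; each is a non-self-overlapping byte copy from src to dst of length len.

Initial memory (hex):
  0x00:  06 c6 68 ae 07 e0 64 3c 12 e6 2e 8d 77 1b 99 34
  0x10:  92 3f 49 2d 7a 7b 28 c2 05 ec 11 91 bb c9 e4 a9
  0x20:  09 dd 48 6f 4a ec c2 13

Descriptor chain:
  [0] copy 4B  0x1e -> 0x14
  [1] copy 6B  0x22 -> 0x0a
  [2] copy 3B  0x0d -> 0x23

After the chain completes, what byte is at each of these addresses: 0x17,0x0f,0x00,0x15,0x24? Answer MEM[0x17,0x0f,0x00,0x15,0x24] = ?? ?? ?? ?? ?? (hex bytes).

  after D0: wrote 4B at 0x14 = e4a909dd
  after D1: wrote 6B at 0x0a = 486f4aecc213
  after D2: wrote 3B at 0x23 = ecc213
query mem[0x17]=0xdd, mem[0x0f]=0x13, mem[0x00]=0x06, mem[0x15]=0xa9, mem[0x24]=0xc2

MEM[0x17,0x0f,0x00,0x15,0x24] = dd 13 06 a9 c2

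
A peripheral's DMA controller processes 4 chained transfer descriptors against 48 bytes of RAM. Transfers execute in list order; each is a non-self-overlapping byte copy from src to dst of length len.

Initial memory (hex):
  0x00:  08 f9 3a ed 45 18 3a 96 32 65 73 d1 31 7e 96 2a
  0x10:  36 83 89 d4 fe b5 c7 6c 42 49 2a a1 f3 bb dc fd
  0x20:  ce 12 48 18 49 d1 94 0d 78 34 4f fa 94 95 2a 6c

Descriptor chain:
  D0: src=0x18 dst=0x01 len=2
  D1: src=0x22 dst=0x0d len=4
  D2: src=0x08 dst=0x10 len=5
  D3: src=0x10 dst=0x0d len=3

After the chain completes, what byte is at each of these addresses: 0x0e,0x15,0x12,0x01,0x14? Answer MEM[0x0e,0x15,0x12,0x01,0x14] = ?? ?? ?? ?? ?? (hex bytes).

MEM[0x0e,0x15,0x12,0x01,0x14] = 65 b5 73 42 31

  after D0: wrote 2B at 0x01 = 4249
  after D1: wrote 4B at 0x0d = 481849d1
  after D2: wrote 5B at 0x10 = 326573d131
  after D3: wrote 3B at 0x0d = 326573
query mem[0x0e]=0x65, mem[0x15]=0xb5, mem[0x12]=0x73, mem[0x01]=0x42, mem[0x14]=0x31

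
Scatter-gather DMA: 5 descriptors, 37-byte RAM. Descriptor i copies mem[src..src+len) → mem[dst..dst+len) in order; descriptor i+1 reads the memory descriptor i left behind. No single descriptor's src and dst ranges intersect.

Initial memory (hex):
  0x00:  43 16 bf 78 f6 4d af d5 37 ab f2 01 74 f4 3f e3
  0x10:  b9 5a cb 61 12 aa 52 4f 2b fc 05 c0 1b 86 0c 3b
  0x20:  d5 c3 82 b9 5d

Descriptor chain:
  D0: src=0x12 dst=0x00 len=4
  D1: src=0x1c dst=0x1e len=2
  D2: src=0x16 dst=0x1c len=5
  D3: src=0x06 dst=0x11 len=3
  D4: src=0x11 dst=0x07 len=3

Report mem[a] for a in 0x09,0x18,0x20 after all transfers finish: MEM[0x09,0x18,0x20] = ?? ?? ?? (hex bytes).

MEM[0x09,0x18,0x20] = 37 2b 05

[0] 0x12->0x00 len=4 : cb 61 12 aa
[1] 0x1c->0x1e len=2 : 1b 86
[2] 0x16->0x1c len=5 : 52 4f 2b fc 05
[3] 0x06->0x11 len=3 : af d5 37
[4] 0x11->0x07 len=3 : af d5 37
query mem[0x09]=0x37, mem[0x18]=0x2b, mem[0x20]=0x05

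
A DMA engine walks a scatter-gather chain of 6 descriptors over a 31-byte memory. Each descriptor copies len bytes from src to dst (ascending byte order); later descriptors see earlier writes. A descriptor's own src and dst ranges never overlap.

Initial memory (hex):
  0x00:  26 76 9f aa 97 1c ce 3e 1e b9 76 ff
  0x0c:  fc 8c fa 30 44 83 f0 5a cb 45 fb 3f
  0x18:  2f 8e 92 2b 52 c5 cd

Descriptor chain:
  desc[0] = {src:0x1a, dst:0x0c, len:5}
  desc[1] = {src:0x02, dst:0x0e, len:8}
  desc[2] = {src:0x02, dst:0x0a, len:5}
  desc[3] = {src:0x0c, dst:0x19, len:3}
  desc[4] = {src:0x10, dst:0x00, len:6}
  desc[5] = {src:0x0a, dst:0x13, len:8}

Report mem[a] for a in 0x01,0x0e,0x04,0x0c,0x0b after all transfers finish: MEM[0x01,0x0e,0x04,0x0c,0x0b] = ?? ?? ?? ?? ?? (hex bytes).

[0] 0x1a->0x0c len=5 : 92 2b 52 c5 cd
[1] 0x02->0x0e len=8 : 9f aa 97 1c ce 3e 1e b9
[2] 0x02->0x0a len=5 : 9f aa 97 1c ce
[3] 0x0c->0x19 len=3 : 97 1c ce
[4] 0x10->0x00 len=6 : 97 1c ce 3e 1e b9
[5] 0x0a->0x13 len=8 : 9f aa 97 1c ce aa 97 1c
query mem[0x01]=0x1c, mem[0x0e]=0xce, mem[0x04]=0x1e, mem[0x0c]=0x97, mem[0x0b]=0xaa

MEM[0x01,0x0e,0x04,0x0c,0x0b] = 1c ce 1e 97 aa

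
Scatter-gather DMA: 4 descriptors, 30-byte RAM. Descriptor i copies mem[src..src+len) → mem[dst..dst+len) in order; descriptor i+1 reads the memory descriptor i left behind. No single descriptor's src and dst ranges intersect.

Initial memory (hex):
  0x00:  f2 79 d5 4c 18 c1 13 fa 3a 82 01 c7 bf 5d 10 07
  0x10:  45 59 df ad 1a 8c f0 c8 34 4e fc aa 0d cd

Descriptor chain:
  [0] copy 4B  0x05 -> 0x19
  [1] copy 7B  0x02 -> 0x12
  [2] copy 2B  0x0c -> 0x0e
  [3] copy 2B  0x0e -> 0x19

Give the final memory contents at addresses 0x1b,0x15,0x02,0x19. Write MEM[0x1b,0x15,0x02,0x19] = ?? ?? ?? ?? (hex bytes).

MEM[0x1b,0x15,0x02,0x19] = fa c1 d5 bf

D0: mem[0x19..0x1c] <- [c1 13 fa 3a]
D1: mem[0x12..0x18] <- [d5 4c 18 c1 13 fa 3a]
D2: mem[0x0e..0x0f] <- [bf 5d]
D3: mem[0x19..0x1a] <- [bf 5d]
query mem[0x1b]=0xfa, mem[0x15]=0xc1, mem[0x02]=0xd5, mem[0x19]=0xbf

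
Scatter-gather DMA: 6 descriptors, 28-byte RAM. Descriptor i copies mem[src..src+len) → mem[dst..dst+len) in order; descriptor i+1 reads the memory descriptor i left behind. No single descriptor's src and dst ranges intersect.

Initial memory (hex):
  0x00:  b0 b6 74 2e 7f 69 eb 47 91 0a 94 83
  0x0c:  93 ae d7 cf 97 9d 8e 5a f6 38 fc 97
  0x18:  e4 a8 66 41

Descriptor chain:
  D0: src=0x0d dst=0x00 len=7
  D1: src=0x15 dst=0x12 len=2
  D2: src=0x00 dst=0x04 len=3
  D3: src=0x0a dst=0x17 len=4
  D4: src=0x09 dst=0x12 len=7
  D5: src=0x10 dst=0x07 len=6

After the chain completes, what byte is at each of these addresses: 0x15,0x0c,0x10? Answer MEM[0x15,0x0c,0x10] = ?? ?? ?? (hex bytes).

MEM[0x15,0x0c,0x10] = 93 93 97

#0 dst[0x00+7] := {0xae,0xd7,0xcf,0x97,0x9d,0x8e,0x5a}
#1 dst[0x12+2] := {0x38,0xfc}
#2 dst[0x04+3] := {0xae,0xd7,0xcf}
#3 dst[0x17+4] := {0x94,0x83,0x93,0xae}
#4 dst[0x12+7] := {0x0a,0x94,0x83,0x93,0xae,0xd7,0xcf}
#5 dst[0x07+6] := {0x97,0x9d,0x0a,0x94,0x83,0x93}
query mem[0x15]=0x93, mem[0x0c]=0x93, mem[0x10]=0x97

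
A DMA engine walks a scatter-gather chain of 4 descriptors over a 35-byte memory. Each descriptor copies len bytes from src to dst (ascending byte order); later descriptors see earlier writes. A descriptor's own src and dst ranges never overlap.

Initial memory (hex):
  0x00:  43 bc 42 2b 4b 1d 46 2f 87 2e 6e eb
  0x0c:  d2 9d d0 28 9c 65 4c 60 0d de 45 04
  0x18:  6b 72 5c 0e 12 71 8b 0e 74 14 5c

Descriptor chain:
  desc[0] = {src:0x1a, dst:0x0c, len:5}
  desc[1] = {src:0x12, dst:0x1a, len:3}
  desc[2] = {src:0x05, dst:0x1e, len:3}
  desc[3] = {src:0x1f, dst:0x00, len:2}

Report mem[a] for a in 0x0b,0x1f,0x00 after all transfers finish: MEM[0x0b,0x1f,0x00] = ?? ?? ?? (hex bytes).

[0] 0x1a->0x0c len=5 : 5c 0e 12 71 8b
[1] 0x12->0x1a len=3 : 4c 60 0d
[2] 0x05->0x1e len=3 : 1d 46 2f
[3] 0x1f->0x00 len=2 : 46 2f
query mem[0x0b]=0xeb, mem[0x1f]=0x46, mem[0x00]=0x46

MEM[0x0b,0x1f,0x00] = eb 46 46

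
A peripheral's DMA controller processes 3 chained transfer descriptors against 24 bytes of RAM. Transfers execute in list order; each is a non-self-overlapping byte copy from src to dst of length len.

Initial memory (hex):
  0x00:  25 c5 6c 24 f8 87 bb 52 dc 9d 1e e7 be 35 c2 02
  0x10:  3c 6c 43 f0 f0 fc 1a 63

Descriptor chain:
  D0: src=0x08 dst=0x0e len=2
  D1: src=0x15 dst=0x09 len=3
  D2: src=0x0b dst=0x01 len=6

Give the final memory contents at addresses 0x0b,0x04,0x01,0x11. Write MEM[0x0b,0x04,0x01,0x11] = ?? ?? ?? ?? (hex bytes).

[0] 0x08->0x0e len=2 : dc 9d
[1] 0x15->0x09 len=3 : fc 1a 63
[2] 0x0b->0x01 len=6 : 63 be 35 dc 9d 3c
query mem[0x0b]=0x63, mem[0x04]=0xdc, mem[0x01]=0x63, mem[0x11]=0x6c

MEM[0x0b,0x04,0x01,0x11] = 63 dc 63 6c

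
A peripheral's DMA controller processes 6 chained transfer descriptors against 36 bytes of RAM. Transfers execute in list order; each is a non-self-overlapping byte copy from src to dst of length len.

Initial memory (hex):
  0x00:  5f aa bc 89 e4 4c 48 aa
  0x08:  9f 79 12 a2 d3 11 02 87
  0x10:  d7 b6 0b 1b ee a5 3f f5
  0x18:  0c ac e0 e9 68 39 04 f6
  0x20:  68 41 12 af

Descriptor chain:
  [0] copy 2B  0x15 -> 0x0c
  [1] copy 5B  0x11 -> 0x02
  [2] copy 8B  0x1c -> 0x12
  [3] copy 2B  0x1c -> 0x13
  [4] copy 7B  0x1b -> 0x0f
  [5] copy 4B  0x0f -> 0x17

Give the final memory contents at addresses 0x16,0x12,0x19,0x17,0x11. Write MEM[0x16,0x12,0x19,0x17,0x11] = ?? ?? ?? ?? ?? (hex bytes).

D0: mem[0x0c..0x0d] <- [a5 3f]
D1: mem[0x02..0x06] <- [b6 0b 1b ee a5]
D2: mem[0x12..0x19] <- [68 39 04 f6 68 41 12 af]
D3: mem[0x13..0x14] <- [68 39]
D4: mem[0x0f..0x15] <- [e9 68 39 04 f6 68 41]
D5: mem[0x17..0x1a] <- [e9 68 39 04]
query mem[0x16]=0x68, mem[0x12]=0x04, mem[0x19]=0x39, mem[0x17]=0xe9, mem[0x11]=0x39

MEM[0x16,0x12,0x19,0x17,0x11] = 68 04 39 e9 39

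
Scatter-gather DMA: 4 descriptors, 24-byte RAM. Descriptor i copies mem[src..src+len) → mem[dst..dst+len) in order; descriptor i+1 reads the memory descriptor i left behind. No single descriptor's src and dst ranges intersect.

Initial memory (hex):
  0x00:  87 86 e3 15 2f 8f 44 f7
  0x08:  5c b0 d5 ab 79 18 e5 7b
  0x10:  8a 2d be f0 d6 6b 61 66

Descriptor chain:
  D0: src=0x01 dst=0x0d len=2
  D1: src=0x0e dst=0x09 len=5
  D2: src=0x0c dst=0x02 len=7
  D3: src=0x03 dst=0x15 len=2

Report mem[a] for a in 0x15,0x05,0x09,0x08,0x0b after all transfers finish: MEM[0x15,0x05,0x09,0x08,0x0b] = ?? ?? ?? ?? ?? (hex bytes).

MEM[0x15,0x05,0x09,0x08,0x0b] = be 7b e3 be 8a

#0 dst[0x0d+2] := {0x86,0xe3}
#1 dst[0x09+5] := {0xe3,0x7b,0x8a,0x2d,0xbe}
#2 dst[0x02+7] := {0x2d,0xbe,0xe3,0x7b,0x8a,0x2d,0xbe}
#3 dst[0x15+2] := {0xbe,0xe3}
query mem[0x15]=0xbe, mem[0x05]=0x7b, mem[0x09]=0xe3, mem[0x08]=0xbe, mem[0x0b]=0x8a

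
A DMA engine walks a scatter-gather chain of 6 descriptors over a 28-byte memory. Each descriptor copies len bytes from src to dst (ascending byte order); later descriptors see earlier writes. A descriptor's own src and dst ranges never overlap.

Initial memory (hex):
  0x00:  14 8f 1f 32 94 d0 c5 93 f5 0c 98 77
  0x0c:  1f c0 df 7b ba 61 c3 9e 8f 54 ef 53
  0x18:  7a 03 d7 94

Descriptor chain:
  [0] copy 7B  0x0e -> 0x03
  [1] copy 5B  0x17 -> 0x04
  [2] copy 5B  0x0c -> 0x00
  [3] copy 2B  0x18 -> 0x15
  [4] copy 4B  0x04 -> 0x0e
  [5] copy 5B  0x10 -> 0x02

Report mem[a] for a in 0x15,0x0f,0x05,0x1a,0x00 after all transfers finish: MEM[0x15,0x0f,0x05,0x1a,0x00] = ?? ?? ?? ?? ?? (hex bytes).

MEM[0x15,0x0f,0x05,0x1a,0x00] = 7a 7a 9e d7 1f

[0] 0x0e->0x03 len=7 : df 7b ba 61 c3 9e 8f
[1] 0x17->0x04 len=5 : 53 7a 03 d7 94
[2] 0x0c->0x00 len=5 : 1f c0 df 7b ba
[3] 0x18->0x15 len=2 : 7a 03
[4] 0x04->0x0e len=4 : ba 7a 03 d7
[5] 0x10->0x02 len=5 : 03 d7 c3 9e 8f
query mem[0x15]=0x7a, mem[0x0f]=0x7a, mem[0x05]=0x9e, mem[0x1a]=0xd7, mem[0x00]=0x1f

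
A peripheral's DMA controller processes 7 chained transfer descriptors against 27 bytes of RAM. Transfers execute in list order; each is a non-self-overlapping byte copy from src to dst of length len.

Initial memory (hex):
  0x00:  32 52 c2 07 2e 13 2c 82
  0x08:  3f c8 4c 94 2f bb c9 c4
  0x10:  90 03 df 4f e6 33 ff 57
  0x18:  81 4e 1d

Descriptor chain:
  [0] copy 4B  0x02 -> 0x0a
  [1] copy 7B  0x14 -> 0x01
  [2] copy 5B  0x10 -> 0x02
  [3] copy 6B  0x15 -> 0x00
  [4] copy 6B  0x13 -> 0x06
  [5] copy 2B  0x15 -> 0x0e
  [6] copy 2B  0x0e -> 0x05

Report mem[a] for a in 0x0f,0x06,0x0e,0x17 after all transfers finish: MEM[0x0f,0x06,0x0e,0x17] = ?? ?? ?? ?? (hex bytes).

#0 dst[0x0a+4] := {0xc2,0x07,0x2e,0x13}
#1 dst[0x01+7] := {0xe6,0x33,0xff,0x57,0x81,0x4e,0x1d}
#2 dst[0x02+5] := {0x90,0x03,0xdf,0x4f,0xe6}
#3 dst[0x00+6] := {0x33,0xff,0x57,0x81,0x4e,0x1d}
#4 dst[0x06+6] := {0x4f,0xe6,0x33,0xff,0x57,0x81}
#5 dst[0x0e+2] := {0x33,0xff}
#6 dst[0x05+2] := {0x33,0xff}
query mem[0x0f]=0xff, mem[0x06]=0xff, mem[0x0e]=0x33, mem[0x17]=0x57

MEM[0x0f,0x06,0x0e,0x17] = ff ff 33 57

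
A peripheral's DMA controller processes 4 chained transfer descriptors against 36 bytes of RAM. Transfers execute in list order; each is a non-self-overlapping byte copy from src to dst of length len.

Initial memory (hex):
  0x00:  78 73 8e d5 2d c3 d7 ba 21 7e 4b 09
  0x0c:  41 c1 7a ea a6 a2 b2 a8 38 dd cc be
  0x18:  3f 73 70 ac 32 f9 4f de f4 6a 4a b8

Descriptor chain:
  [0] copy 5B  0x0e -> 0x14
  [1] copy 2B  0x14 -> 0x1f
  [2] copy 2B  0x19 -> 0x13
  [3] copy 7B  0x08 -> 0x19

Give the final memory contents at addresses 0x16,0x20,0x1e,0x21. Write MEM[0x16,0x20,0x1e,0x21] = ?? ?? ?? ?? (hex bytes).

  after D0: wrote 5B at 0x14 = 7aeaa6a2b2
  after D1: wrote 2B at 0x1f = 7aea
  after D2: wrote 2B at 0x13 = 7370
  after D3: wrote 7B at 0x19 = 217e4b0941c17a
query mem[0x16]=0xa6, mem[0x20]=0xea, mem[0x1e]=0xc1, mem[0x21]=0x6a

MEM[0x16,0x20,0x1e,0x21] = a6 ea c1 6a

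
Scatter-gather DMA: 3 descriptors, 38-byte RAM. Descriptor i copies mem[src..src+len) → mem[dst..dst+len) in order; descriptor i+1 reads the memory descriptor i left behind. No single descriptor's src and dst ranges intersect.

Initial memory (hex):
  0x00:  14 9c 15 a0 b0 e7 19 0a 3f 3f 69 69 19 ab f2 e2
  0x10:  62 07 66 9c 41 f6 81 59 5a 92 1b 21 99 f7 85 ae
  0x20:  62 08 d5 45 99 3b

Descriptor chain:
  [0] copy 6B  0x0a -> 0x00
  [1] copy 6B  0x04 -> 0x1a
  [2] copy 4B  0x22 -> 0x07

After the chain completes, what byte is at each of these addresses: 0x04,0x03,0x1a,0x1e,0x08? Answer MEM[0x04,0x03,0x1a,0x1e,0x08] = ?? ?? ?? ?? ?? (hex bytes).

[0] 0x0a->0x00 len=6 : 69 69 19 ab f2 e2
[1] 0x04->0x1a len=6 : f2 e2 19 0a 3f 3f
[2] 0x22->0x07 len=4 : d5 45 99 3b
query mem[0x04]=0xf2, mem[0x03]=0xab, mem[0x1a]=0xf2, mem[0x1e]=0x3f, mem[0x08]=0x45

MEM[0x04,0x03,0x1a,0x1e,0x08] = f2 ab f2 3f 45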